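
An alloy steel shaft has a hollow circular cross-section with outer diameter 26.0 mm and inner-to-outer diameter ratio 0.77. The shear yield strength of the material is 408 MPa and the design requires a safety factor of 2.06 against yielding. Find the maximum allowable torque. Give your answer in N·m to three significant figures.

T_allow = 443 N·m

τ_allow = 408/2.06 = 198.1 MPa.
For a hollow shaft T_allow = τ_allow·πd_o³(1−k⁴)/16 with 1−k⁴ = 0.6485, so πd_o³(1−k⁴)/16 = 2238 mm³.
T_allow = 198.1×2238 = 443200 N·mm = 443.2 N·m.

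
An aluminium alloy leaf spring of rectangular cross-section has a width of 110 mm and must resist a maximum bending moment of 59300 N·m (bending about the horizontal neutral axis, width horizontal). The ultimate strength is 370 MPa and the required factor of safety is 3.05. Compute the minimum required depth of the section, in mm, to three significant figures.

σ_allow = 370/3.05 = 121.3 MPa.
For a rectangular section σ = 6M/(bh²), so h² = 6M/(b σ_allow) = 6×5.9300×10^7/(110×121.3) = 26660 mm².
h = 163.3 mm.

h = 163 mm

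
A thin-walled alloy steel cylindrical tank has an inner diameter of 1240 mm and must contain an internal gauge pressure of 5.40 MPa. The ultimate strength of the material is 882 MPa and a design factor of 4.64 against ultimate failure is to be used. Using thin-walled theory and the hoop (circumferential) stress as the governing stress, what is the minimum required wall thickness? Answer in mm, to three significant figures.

σ_allow = 882/4.64 = 190.1 MPa.
Hoop stress σ_h = pD/(2t), so t = pD/(2σ_allow) = 5.40×1240/(2×190.1) = 17.61 mm.

t = 17.6 mm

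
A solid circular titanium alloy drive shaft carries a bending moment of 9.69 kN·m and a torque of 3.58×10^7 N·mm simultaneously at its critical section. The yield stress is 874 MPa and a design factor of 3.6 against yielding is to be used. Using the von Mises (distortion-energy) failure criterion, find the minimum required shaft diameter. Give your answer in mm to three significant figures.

d = 111 mm

σ_allow = σ_y/n = 874/3.6 = 242.8 MPa.
For a solid shaft σ_b = 32M/(πd³) and τ = 16T/(πd³), so the von Mises stress is σ' = (16/πd³)·√(4M²+3T²).
√(4M²+3T²) = √(4×(9.690×10^6)² + 3×(3.580×10^7)²) = 6.497×10^7 N·mm.
d³ = 16×6.497×10^7/(π×242.8) = 1.363×10^6 mm³.
d = 110.9 mm.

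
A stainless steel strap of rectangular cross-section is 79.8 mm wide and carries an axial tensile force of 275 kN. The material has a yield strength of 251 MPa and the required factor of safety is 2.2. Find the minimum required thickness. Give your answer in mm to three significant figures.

t = 30.2 mm

σ_allow = 251/2.2 = 114.1 MPa.
Required area A = F/σ_allow = 275000/114.1 = 2410 mm².
t = A/w = 2410/79.8 = 30.20 mm.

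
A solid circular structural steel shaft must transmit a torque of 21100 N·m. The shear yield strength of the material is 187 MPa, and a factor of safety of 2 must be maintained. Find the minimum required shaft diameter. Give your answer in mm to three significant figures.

Allowable shear stress τ_allow = 187/2 = 93.50 MPa.
For a solid shaft τ = 16T/(πd³), so d³ = 16T/(π τ_allow) = 16×2.1100×10^7/(π×93.50) = 1.149×10^6 mm³.
d = (1.149×10^6)^(1/3) = 104.7 mm.

d = 105 mm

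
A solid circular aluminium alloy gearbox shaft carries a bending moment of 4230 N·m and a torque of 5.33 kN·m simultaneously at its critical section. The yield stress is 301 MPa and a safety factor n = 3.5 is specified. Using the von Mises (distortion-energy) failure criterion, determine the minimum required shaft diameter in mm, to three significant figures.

σ_allow = σ_y/n = 301/3.5 = 86.00 MPa.
For a solid shaft σ_b = 32M/(πd³) and τ = 16T/(πd³), so the von Mises stress is σ' = (16/πd³)·√(4M²+3T²).
√(4M²+3T²) = √(4×(4.230×10^6)² + 3×(5.330×10^6)²) = 1.252×10^7 N·mm.
d³ = 16×1.252×10^7/(π×86.00) = 741600 mm³.
d = 90.51 mm.

d = 90.5 mm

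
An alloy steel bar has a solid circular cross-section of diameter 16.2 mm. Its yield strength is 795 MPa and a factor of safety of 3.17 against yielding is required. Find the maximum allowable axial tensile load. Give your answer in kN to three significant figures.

σ_allow = 795/3.17 = 250.8 MPa.
A = πd²/4 = π×16.2²/4 = 206.1 mm².
F_allow = σ_allow × A = 250.8×206.1 = 51690 N.

F_allow = 51.7 kN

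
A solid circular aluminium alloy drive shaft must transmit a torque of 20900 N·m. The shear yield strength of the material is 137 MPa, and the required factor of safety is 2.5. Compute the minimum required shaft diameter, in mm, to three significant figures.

Allowable shear stress τ_allow = 137/2.5 = 54.80 MPa.
For a solid shaft τ = 16T/(πd³), so d³ = 16T/(π τ_allow) = 16×2.0900×10^7/(π×54.80) = 1.942×10^6 mm³.
d = (1.942×10^6)^(1/3) = 124.8 mm.

d = 125 mm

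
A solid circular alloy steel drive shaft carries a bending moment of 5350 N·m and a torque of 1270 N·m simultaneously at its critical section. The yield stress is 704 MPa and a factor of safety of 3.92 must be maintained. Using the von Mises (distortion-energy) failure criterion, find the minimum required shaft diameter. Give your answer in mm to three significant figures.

d = 67.7 mm

σ_allow = σ_y/n = 704/3.92 = 179.6 MPa.
For a solid shaft σ_b = 32M/(πd³) and τ = 16T/(πd³), so the von Mises stress is σ' = (16/πd³)·√(4M²+3T²).
√(4M²+3T²) = √(4×(5.350×10^6)² + 3×(1.270×10^6)²) = 1.092×10^7 N·mm.
d³ = 16×1.092×10^7/(π×179.6) = 309800 mm³.
d = 67.66 mm.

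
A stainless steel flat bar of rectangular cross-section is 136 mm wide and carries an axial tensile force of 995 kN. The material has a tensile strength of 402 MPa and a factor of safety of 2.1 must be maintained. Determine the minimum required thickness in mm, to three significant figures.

t = 38.2 mm

σ_allow = 402/2.1 = 191.4 MPa.
Required area A = F/σ_allow = 995000/191.4 = 5198 mm².
t = A/w = 5198/136 = 38.22 mm.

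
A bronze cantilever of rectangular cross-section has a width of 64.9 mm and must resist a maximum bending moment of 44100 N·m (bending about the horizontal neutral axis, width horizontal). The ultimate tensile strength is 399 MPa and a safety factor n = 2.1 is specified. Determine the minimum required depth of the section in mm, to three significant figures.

σ_allow = 399/2.1 = 190.0 MPa.
For a rectangular section σ = 6M/(bh²), so h² = 6M/(b σ_allow) = 6×4.4100×10^7/(64.9×190.0) = 21460 mm².
h = 146.5 mm.

h = 146 mm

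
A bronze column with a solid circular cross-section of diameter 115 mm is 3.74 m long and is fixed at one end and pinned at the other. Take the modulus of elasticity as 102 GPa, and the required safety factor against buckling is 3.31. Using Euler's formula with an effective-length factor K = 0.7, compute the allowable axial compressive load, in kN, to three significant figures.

I = πd⁴/64 = π×115⁴/64 = 8.585×10^6 mm⁴.
Effective length L_e = KL = 0.7×3.74 m = 2618 mm.
Euler critical load P_cr = π²EI/L_e² = π²×102000×8.585×10^6/2618² = 1.261×10^6 N.
P_allow = P_cr/n = 1.261×10^6/3.31 = 381000 N.

P_allow = 381 kN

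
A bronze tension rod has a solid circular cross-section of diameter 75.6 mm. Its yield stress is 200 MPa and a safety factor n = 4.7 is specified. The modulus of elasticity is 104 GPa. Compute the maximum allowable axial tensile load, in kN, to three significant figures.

σ_allow = 200/4.7 = 42.55 MPa.
A = πd²/4 = π×75.6²/4 = 4489 mm².
F_allow = σ_allow × A = 42.55×4489 = 191000 N.

F_allow = 191 kN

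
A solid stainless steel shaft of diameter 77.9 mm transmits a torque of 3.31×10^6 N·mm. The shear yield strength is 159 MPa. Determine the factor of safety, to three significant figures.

n = 4.46

τ = 16T/(πd³) = 16×3310000/(π×77.9³) = 35.66 MPa.
n = τ_limit/τ = 159/35.66 = 4.459.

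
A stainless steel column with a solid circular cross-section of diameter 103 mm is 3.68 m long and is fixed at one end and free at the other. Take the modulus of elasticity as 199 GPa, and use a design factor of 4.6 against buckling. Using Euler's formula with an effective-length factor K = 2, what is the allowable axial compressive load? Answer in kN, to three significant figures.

I = πd⁴/64 = π×103⁴/64 = 5.525×10^6 mm⁴.
Effective length L_e = KL = 2×3.68 m = 7360 mm.
Euler critical load P_cr = π²EI/L_e² = π²×199000×5.525×10^6/7360² = 200300 N.
P_allow = P_cr/n = 200300/4.6 = 43550 N.

P_allow = 43.5 kN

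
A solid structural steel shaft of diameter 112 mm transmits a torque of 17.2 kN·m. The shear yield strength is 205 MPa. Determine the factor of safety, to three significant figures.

n = 3.29

τ = 16T/(πd³) = 16×1.7200×10^7/(π×112³) = 62.35 MPa.
n = τ_limit/τ = 205/62.35 = 3.288.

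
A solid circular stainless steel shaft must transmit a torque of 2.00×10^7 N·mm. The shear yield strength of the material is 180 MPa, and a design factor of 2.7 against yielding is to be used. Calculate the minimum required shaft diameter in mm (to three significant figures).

Allowable shear stress τ_allow = 180/2.7 = 66.67 MPa.
For a solid shaft τ = 16T/(πd³), so d³ = 16T/(π τ_allow) = 16×2.0000×10^7/(π×66.67) = 1.528×10^6 mm³.
d = (1.528×10^6)^(1/3) = 115.2 mm.

d = 115 mm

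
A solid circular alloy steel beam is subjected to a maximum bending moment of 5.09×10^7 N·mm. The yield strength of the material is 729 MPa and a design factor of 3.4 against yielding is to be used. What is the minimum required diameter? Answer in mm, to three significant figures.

d = 134 mm

σ_allow = 729/3.4 = 214.4 MPa.
For a solid circular section σ = 32M/(πd³), so d³ = 32M/(π σ_allow) = 32×5.0900×10^7/(π×214.4) = 2.418×10^6 mm³.
d = 134.2 mm.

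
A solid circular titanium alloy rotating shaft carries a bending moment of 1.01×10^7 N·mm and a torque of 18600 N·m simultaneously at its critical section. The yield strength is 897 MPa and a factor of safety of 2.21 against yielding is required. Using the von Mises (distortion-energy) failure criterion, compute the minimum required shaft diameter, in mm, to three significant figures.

d = 78.1 mm

σ_allow = σ_y/n = 897/2.21 = 405.9 MPa.
For a solid shaft σ_b = 32M/(πd³) and τ = 16T/(πd³), so the von Mises stress is σ' = (16/πd³)·√(4M²+3T²).
√(4M²+3T²) = √(4×(1.010×10^7)² + 3×(1.860×10^7)²) = 3.803×10^7 N·mm.
d³ = 16×3.803×10^7/(π×405.9) = 477100 mm³.
d = 78.14 mm.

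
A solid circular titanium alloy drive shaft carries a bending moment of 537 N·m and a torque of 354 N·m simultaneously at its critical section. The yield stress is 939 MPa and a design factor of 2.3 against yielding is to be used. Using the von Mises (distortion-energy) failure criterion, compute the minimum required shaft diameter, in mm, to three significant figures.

σ_allow = σ_y/n = 939/2.3 = 408.3 MPa.
For a solid shaft σ_b = 32M/(πd³) and τ = 16T/(πd³), so the von Mises stress is σ' = (16/πd³)·√(4M²+3T²).
√(4M²+3T²) = √(4×(537000)² + 3×(354000)²) = 1.237×10^6 N·mm.
d³ = 16×1.237×10^6/(π×408.3) = 15430 mm³.
d = 24.89 mm.

d = 24.9 mm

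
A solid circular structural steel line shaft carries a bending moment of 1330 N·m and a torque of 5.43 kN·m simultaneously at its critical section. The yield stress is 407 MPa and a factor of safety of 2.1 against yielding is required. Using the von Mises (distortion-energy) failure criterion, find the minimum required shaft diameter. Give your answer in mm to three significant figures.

σ_allow = σ_y/n = 407/2.1 = 193.8 MPa.
For a solid shaft σ_b = 32M/(πd³) and τ = 16T/(πd³), so the von Mises stress is σ' = (16/πd³)·√(4M²+3T²).
√(4M²+3T²) = √(4×(1.330×10^6)² + 3×(5.430×10^6)²) = 9.774×10^6 N·mm.
d³ = 16×9.774×10^6/(π×193.8) = 256800 mm³.
d = 63.57 mm.

d = 63.6 mm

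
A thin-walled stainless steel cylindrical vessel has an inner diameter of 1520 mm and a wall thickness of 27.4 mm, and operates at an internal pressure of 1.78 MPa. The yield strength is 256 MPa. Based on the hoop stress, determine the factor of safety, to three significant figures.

σ_h = pD/(2t) = 1.78×1520/(2×27.4) = 49.37 MPa.
n = 256/49.37 = 5.185.

n = 5.19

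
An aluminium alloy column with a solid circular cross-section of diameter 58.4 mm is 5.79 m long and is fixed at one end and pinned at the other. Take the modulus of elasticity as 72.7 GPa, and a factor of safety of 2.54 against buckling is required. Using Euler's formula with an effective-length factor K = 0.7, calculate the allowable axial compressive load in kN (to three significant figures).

P_allow = 9.82 kN

I = πd⁴/64 = π×58.4⁴/64 = 571000 mm⁴.
Effective length L_e = KL = 0.7×5.79 m = 4053 mm.
Euler critical load P_cr = π²EI/L_e² = π²×72700×571000/4053² = 24940 N.
P_allow = P_cr/n = 24940/2.54 = 9819 N.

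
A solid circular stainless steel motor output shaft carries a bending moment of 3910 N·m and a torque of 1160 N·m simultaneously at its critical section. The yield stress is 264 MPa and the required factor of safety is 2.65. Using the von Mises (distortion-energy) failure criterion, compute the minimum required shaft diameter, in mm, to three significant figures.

σ_allow = σ_y/n = 264/2.65 = 99.62 MPa.
For a solid shaft σ_b = 32M/(πd³) and τ = 16T/(πd³), so the von Mises stress is σ' = (16/πd³)·√(4M²+3T²).
√(4M²+3T²) = √(4×(3.910×10^6)² + 3×(1.160×10^6)²) = 8.074×10^6 N·mm.
d³ = 16×8.074×10^6/(π×99.62) = 412800 mm³.
d = 74.46 mm.

d = 74.5 mm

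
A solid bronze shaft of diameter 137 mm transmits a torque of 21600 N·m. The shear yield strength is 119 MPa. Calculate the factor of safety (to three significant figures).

n = 2.78

τ = 16T/(πd³) = 16×2.1600×10^7/(π×137³) = 42.78 MPa.
n = τ_limit/τ = 119/42.78 = 2.782.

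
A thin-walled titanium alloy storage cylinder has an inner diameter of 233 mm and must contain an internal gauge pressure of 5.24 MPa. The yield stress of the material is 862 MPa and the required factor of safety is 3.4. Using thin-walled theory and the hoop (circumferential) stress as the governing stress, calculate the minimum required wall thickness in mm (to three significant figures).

σ_allow = 862/3.4 = 253.5 MPa.
Hoop stress σ_h = pD/(2t), so t = pD/(2σ_allow) = 5.24×233/(2×253.5) = 2.408 mm.

t = 2.41 mm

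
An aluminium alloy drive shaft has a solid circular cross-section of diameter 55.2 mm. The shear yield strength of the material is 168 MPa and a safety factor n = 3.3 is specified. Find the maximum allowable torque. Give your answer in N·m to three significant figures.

τ_allow = 168/3.3 = 50.91 MPa.
For a solid shaft T_allow = τ_allow·πd³/16; πd³/16 = π×55.2³/16 = 33030 mm³.
T_allow = 50.91×33030 = 1.681×10^6 N·mm = 1681 N·m.

T_allow = 1680 N·m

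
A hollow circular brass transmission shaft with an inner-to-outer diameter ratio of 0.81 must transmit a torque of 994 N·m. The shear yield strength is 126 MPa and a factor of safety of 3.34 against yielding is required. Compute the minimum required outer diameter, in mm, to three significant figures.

τ_allow = 126/3.34 = 37.72 MPa.
For a hollow shaft τ = 16T/[πd_o³(1−k⁴)] with k = 0.81, so 1−k⁴ = 0.5695.
d_o³ = 16T/[π τ_allow (1−k⁴)] = 16×994000/(π×37.72×0.5695) = 235600 mm³.
d_o = 61.76 mm.

d_o = 61.8 mm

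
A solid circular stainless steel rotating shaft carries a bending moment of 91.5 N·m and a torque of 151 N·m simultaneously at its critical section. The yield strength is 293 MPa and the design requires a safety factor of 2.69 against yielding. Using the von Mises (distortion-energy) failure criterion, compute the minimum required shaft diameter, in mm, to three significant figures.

d = 24.6 mm

σ_allow = σ_y/n = 293/2.69 = 108.9 MPa.
For a solid shaft σ_b = 32M/(πd³) and τ = 16T/(πd³), so the von Mises stress is σ' = (16/πd³)·√(4M²+3T²).
√(4M²+3T²) = √(4×(91500)² + 3×(151000)²) = 319200 N·mm.
d³ = 16×319200/(π×108.9) = 14930 mm³.
d = 24.62 mm.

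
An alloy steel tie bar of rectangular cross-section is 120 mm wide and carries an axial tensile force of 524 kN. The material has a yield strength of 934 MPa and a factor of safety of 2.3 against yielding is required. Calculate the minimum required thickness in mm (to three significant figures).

σ_allow = 934/2.3 = 406.1 MPa.
Required area A = F/σ_allow = 524000/406.1 = 1290 mm².
t = A/w = 1290/120 = 10.75 mm.

t = 10.8 mm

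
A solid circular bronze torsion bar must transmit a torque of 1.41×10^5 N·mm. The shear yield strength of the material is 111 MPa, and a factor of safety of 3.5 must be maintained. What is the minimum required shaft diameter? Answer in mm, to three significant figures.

d = 28.3 mm

Allowable shear stress τ_allow = 111/3.5 = 31.71 MPa.
For a solid shaft τ = 16T/(πd³), so d³ = 16T/(π τ_allow) = 16×141000/(π×31.71) = 22640 mm³.
d = (22640)^(1/3) = 28.29 mm.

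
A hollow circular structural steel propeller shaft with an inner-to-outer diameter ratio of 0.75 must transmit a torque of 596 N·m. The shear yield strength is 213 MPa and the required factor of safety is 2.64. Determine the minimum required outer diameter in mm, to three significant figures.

d_o = 38.0 mm

τ_allow = 213/2.64 = 80.68 MPa.
For a hollow shaft τ = 16T/[πd_o³(1−k⁴)] with k = 0.75, so 1−k⁴ = 0.6836.
d_o³ = 16T/[π τ_allow (1−k⁴)] = 16×596000/(π×80.68×0.6836) = 55040 mm³.
d_o = 38.04 mm.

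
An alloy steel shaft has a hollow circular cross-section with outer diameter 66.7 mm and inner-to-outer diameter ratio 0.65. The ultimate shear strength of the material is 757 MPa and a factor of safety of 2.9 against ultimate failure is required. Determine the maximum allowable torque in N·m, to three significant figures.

T_allow = 12500 N·m

τ_allow = 757/2.9 = 261.0 MPa.
For a hollow shaft T_allow = τ_allow·πd_o³(1−k⁴)/16 with 1−k⁴ = 0.8215, so πd_o³(1−k⁴)/16 = 47860 mm³.
T_allow = 261.0×47860 = 1.249×10^7 N·mm = 12490 N·m.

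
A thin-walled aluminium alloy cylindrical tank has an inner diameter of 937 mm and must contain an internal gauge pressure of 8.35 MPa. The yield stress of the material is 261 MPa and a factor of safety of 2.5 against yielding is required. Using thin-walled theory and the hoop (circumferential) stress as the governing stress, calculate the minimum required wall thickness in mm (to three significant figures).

σ_allow = 261/2.5 = 104.4 MPa.
Hoop stress σ_h = pD/(2t), so t = pD/(2σ_allow) = 8.35×937/(2×104.4) = 37.47 mm.

t = 37.5 mm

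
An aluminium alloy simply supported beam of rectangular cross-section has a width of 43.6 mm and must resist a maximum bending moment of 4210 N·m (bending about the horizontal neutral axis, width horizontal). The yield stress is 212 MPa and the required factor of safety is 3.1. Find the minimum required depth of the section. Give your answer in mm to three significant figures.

h = 92.0 mm

σ_allow = 212/3.1 = 68.39 MPa.
For a rectangular section σ = 6M/(bh²), so h² = 6M/(b σ_allow) = 6×4210000/(43.6×68.39) = 8472 mm².
h = 92.04 mm.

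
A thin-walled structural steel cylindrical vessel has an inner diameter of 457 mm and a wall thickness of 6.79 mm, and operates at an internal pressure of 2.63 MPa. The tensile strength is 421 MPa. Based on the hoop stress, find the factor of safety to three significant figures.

σ_h = pD/(2t) = 2.63×457/(2×6.79) = 88.51 MPa.
n = 421/88.51 = 4.757.

n = 4.76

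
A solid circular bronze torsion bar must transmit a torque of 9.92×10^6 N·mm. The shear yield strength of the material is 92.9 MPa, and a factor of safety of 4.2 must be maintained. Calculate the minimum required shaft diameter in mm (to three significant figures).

d = 132 mm

Allowable shear stress τ_allow = 92.9/4.2 = 22.12 MPa.
For a solid shaft τ = 16T/(πd³), so d³ = 16T/(π τ_allow) = 16×9920000/(π×22.12) = 2.284×10^6 mm³.
d = (2.284×10^6)^(1/3) = 131.7 mm.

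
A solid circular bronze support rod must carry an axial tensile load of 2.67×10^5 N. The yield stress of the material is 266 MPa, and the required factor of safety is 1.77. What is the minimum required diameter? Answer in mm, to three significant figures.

Allowable stress σ_allow = 266/1.77 = 150.3 MPa.
Required area A = F/σ_allow = 267000/150.3 = 1777 mm².
A = πd²/4 → d = √(4A/π) = 47.56 mm.

d = 47.6 mm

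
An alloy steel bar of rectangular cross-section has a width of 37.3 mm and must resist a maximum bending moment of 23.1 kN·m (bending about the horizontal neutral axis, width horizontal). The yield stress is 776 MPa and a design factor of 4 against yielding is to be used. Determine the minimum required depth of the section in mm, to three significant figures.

h = 138 mm

σ_allow = 776/4 = 194.0 MPa.
For a rectangular section σ = 6M/(bh²), so h² = 6M/(b σ_allow) = 6×2.3100×10^7/(37.3×194.0) = 19150 mm².
h = 138.4 mm.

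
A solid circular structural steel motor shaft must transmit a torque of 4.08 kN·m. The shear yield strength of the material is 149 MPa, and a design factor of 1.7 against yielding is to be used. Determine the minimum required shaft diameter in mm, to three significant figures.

d = 61.9 mm

Allowable shear stress τ_allow = 149/1.7 = 87.65 MPa.
For a solid shaft τ = 16T/(πd³), so d³ = 16T/(π τ_allow) = 16×4080000/(π×87.65) = 237100 mm³.
d = (237100)^(1/3) = 61.89 mm.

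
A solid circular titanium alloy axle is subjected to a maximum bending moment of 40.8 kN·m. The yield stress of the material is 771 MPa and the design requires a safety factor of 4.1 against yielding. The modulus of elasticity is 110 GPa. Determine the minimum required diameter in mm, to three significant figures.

σ_allow = 771/4.1 = 188.0 MPa.
For a solid circular section σ = 32M/(πd³), so d³ = 32M/(π σ_allow) = 32×4.0800×10^7/(π×188.0) = 2.210×10^6 mm³.
d = 130.3 mm.

d = 130 mm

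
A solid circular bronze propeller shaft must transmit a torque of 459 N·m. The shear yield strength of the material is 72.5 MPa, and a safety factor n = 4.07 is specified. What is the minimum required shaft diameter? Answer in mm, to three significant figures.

d = 50.8 mm

Allowable shear stress τ_allow = 72.5/4.07 = 17.81 MPa.
For a solid shaft τ = 16T/(πd³), so d³ = 16T/(π τ_allow) = 16×459000/(π×17.81) = 131200 mm³.
d = (131200)^(1/3) = 50.82 mm.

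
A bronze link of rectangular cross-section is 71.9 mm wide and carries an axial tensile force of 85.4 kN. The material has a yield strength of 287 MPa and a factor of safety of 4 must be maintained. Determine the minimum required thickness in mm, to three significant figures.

σ_allow = 287/4 = 71.75 MPa.
Required area A = F/σ_allow = 85400/71.75 = 1190 mm².
t = A/w = 1190/71.9 = 16.55 mm.

t = 16.6 mm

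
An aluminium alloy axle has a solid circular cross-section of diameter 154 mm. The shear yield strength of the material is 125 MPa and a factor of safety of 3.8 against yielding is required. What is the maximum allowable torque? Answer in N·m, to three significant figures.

T_allow = 23600 N·m

τ_allow = 125/3.8 = 32.89 MPa.
For a solid shaft T_allow = τ_allow·πd³/16; πd³/16 = π×154³/16 = 717100 mm³.
T_allow = 32.89×717100 = 2.359×10^7 N·mm = 23590 N·m.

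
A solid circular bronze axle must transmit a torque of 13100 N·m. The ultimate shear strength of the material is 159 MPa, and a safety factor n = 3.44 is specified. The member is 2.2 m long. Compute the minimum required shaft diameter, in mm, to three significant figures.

d = 113 mm

Allowable shear stress τ_allow = 159/3.44 = 46.22 MPa.
For a solid shaft τ = 16T/(πd³), so d³ = 16T/(π τ_allow) = 16×1.3100×10^7/(π×46.22) = 1.443×10^6 mm³.
d = (1.443×10^6)^(1/3) = 113.0 mm.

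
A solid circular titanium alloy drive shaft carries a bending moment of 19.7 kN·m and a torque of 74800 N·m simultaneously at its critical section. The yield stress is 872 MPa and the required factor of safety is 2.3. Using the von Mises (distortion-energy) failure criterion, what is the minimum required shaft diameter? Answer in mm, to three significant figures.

σ_allow = σ_y/n = 872/2.3 = 379.1 MPa.
For a solid shaft σ_b = 32M/(πd³) and τ = 16T/(πd³), so the von Mises stress is σ' = (16/πd³)·√(4M²+3T²).
√(4M²+3T²) = √(4×(1.970×10^7)² + 3×(7.480×10^7)²) = 1.354×10^8 N·mm.
d³ = 16×1.354×10^8/(π×379.1) = 1.819×10^6 mm³.
d = 122.1 mm.

d = 122 mm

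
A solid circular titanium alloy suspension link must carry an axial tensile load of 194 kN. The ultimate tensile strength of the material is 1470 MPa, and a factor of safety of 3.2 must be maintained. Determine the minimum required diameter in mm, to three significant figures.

d = 23.2 mm

Allowable stress σ_allow = 1470/3.2 = 459.4 MPa.
Required area A = F/σ_allow = 194000/459.4 = 422.3 mm².
A = πd²/4 → d = √(4A/π) = 23.19 mm.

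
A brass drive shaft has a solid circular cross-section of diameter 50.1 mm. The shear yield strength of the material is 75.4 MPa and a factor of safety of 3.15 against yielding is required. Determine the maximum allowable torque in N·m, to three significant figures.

τ_allow = 75.4/3.15 = 23.94 MPa.
For a solid shaft T_allow = τ_allow·πd³/16; πd³/16 = π×50.1³/16 = 24690 mm³.
T_allow = 23.94×24690 = 591000 N·mm = 591.0 N·m.

T_allow = 591 N·m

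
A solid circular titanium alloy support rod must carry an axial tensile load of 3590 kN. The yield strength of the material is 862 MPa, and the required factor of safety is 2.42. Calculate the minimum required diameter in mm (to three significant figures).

d = 113 mm

Allowable stress σ_allow = 862/2.42 = 356.2 MPa.
Required area A = F/σ_allow = 3590000/356.2 = 10080 mm².
A = πd²/4 → d = √(4A/π) = 113.3 mm.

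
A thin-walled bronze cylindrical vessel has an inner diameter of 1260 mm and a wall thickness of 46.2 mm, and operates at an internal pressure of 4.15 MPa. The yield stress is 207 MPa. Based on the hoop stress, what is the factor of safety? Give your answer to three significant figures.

σ_h = pD/(2t) = 4.15×1260/(2×46.2) = 56.59 MPa.
n = 207/56.59 = 3.658.

n = 3.66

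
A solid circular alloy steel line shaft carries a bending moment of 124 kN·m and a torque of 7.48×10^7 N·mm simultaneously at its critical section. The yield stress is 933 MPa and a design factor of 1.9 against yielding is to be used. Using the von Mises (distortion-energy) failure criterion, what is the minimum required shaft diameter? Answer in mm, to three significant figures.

σ_allow = σ_y/n = 933/1.9 = 491.1 MPa.
For a solid shaft σ_b = 32M/(πd³) and τ = 16T/(πd³), so the von Mises stress is σ' = (16/πd³)·√(4M²+3T²).
√(4M²+3T²) = √(4×(1.240×10^8)² + 3×(7.480×10^7)²) = 2.798×10^8 N·mm.
d³ = 16×2.798×10^8/(π×491.1) = 2.902×10^6 mm³.
d = 142.6 mm.

d = 143 mm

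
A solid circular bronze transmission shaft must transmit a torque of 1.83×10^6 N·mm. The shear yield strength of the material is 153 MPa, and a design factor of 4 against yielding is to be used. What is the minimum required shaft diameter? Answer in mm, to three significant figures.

Allowable shear stress τ_allow = 153/4 = 38.25 MPa.
For a solid shaft τ = 16T/(πd³), so d³ = 16T/(π τ_allow) = 16×1830000/(π×38.25) = 243700 mm³.
d = (243700)^(1/3) = 62.46 mm.

d = 62.5 mm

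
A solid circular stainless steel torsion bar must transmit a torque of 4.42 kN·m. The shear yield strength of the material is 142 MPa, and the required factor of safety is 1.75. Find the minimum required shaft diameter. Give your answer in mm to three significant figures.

Allowable shear stress τ_allow = 142/1.75 = 81.14 MPa.
For a solid shaft τ = 16T/(πd³), so d³ = 16T/(π τ_allow) = 16×4420000/(π×81.14) = 277400 mm³.
d = (277400)^(1/3) = 65.22 mm.

d = 65.2 mm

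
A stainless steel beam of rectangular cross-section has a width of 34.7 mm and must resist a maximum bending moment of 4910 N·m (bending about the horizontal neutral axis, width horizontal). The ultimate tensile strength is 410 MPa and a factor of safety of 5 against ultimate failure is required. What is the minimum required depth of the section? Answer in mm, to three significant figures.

σ_allow = 410/5 = 82.00 MPa.
For a rectangular section σ = 6M/(bh²), so h² = 6M/(b σ_allow) = 6×4910000/(34.7×82.00) = 10350 mm².
h = 101.8 mm.

h = 102 mm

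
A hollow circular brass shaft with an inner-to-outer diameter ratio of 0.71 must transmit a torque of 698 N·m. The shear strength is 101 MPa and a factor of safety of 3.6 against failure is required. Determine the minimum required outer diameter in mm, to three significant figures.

d_o = 55.4 mm

τ_allow = 101/3.6 = 28.06 MPa.
For a hollow shaft τ = 16T/[πd_o³(1−k⁴)] with k = 0.71, so 1−k⁴ = 0.7459.
d_o³ = 16T/[π τ_allow (1−k⁴)] = 16×698000/(π×28.06×0.7459) = 169900 mm³.
d_o = 55.38 mm.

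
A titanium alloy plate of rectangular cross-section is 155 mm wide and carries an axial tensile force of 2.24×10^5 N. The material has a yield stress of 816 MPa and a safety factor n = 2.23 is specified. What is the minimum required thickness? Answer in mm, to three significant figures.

σ_allow = 816/2.23 = 365.9 MPa.
Required area A = F/σ_allow = 224000/365.9 = 612.2 mm².
t = A/w = 612.2/155 = 3.949 mm.

t = 3.95 mm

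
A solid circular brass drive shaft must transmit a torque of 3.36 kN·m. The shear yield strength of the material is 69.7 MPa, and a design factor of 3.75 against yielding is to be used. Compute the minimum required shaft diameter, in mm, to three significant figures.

Allowable shear stress τ_allow = 69.7/3.75 = 18.59 MPa.
For a solid shaft τ = 16T/(πd³), so d³ = 16T/(π τ_allow) = 16×3360000/(π×18.59) = 920700 mm³.
d = (920700)^(1/3) = 97.28 mm.

d = 97.3 mm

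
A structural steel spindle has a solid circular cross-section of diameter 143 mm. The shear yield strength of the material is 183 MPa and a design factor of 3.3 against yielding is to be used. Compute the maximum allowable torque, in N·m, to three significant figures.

T_allow = 31800 N·m

τ_allow = 183/3.3 = 55.45 MPa.
For a solid shaft T_allow = τ_allow·πd³/16; πd³/16 = π×143³/16 = 574200 mm³.
T_allow = 55.45×574200 = 3.184×10^7 N·mm = 31840 N·m.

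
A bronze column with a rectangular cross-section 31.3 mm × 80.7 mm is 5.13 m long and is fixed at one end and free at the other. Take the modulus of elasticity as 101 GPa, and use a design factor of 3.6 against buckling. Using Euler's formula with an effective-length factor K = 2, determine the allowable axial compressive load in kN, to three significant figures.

Buckling occurs about the weak axis: I_min = h·b³/12 = 80.7×31.3³/12 = 206200 mm⁴ (b = 31.3 mm is the smaller dimension).
Effective length L_e = KL = 2×5.13 m = 10260 mm.
Euler critical load P_cr = π²EI/L_e² = π²×101000×206200/10260² = 1953 N.
P_allow = P_cr/n = 1953/3.6 = 542.4 N.

P_allow = 0.542 kN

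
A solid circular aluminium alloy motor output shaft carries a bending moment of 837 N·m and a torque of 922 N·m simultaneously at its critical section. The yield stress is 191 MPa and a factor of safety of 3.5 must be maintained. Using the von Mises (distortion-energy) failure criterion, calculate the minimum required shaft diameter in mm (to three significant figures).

d = 60.0 mm

σ_allow = σ_y/n = 191/3.5 = 54.57 MPa.
For a solid shaft σ_b = 32M/(πd³) and τ = 16T/(πd³), so the von Mises stress is σ' = (16/πd³)·√(4M²+3T²).
√(4M²+3T²) = √(4×(837000)² + 3×(922000)²) = 2.314×10^6 N·mm.
d³ = 16×2.314×10^6/(π×54.57) = 215900 mm³.
d = 59.99 mm.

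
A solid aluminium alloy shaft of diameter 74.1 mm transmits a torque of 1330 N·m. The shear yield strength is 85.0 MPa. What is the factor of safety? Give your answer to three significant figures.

n = 5.11

τ = 16T/(πd³) = 16×1330000/(π×74.1³) = 16.65 MPa.
n = τ_limit/τ = 85.0/16.65 = 5.106.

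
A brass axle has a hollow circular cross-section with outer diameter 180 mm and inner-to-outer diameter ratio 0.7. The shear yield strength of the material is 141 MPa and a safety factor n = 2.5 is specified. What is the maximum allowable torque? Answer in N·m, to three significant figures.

τ_allow = 141/2.5 = 56.40 MPa.
For a hollow shaft T_allow = τ_allow·πd_o³(1−k⁴)/16 with 1−k⁴ = 0.7599, so πd_o³(1−k⁴)/16 = 870200 mm³.
T_allow = 56.40×870200 = 4.908×10^7 N·mm = 49080 N·m.

T_allow = 49100 N·m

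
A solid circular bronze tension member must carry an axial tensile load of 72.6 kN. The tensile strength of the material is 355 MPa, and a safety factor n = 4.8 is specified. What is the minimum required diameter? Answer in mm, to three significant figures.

Allowable stress σ_allow = 355/4.8 = 73.96 MPa.
Required area A = F/σ_allow = 72600/73.96 = 981.6 mm².
A = πd²/4 → d = √(4A/π) = 35.35 mm.

d = 35.4 mm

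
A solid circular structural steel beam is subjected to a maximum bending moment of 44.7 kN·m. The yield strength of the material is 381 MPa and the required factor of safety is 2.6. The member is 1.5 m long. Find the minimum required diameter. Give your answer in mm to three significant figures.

d = 146 mm

σ_allow = 381/2.6 = 146.5 MPa.
For a solid circular section σ = 32M/(πd³), so d³ = 32M/(π σ_allow) = 32×4.4700×10^7/(π×146.5) = 3.107×10^6 mm³.
d = 145.9 mm.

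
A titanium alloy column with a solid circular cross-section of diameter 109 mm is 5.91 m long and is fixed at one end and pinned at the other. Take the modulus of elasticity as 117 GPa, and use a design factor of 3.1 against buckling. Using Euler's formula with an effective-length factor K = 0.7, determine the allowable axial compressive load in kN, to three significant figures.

I = πd⁴/64 = π×109⁴/64 = 6.929×10^6 mm⁴.
Effective length L_e = KL = 0.7×5.91 m = 4137 mm.
Euler critical load P_cr = π²EI/L_e² = π²×117000×6.929×10^6/4137² = 467500 N.
P_allow = P_cr/n = 467500/3.1 = 150800 N.

P_allow = 151 kN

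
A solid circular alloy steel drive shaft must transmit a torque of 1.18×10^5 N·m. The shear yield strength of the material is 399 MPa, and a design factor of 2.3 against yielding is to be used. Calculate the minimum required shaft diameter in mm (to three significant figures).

d = 151 mm

Allowable shear stress τ_allow = 399/2.3 = 173.5 MPa.
For a solid shaft τ = 16T/(πd³), so d³ = 16T/(π τ_allow) = 16×1.1800×10^8/(π×173.5) = 3.464×10^6 mm³.
d = (3.464×10^6)^(1/3) = 151.3 mm.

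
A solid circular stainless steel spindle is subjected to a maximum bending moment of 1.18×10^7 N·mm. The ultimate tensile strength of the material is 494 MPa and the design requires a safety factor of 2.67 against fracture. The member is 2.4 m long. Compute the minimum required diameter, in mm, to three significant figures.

d = 86.6 mm

σ_allow = 494/2.67 = 185.0 MPa.
For a solid circular section σ = 32M/(πd³), so d³ = 32M/(π σ_allow) = 32×1.1800×10^7/(π×185.0) = 649600 mm³.
d = 86.61 mm.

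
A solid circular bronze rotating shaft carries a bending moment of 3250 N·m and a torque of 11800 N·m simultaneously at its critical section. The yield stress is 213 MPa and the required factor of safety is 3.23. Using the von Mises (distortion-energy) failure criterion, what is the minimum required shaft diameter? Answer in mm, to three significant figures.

σ_allow = σ_y/n = 213/3.23 = 65.94 MPa.
For a solid shaft σ_b = 32M/(πd³) and τ = 16T/(πd³), so the von Mises stress is σ' = (16/πd³)·√(4M²+3T²).
√(4M²+3T²) = √(4×(3.250×10^6)² + 3×(1.180×10^7)²) = 2.145×10^7 N·mm.
d³ = 16×2.145×10^7/(π×65.94) = 1.656×10^6 mm³.
d = 118.3 mm.

d = 118 mm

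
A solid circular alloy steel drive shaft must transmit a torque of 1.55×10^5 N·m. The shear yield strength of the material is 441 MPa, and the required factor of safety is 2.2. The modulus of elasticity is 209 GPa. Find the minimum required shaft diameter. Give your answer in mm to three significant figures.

Allowable shear stress τ_allow = 441/2.2 = 200.5 MPa.
For a solid shaft τ = 16T/(πd³), so d³ = 16T/(π τ_allow) = 16×1.5500×10^8/(π×200.5) = 3.938×10^6 mm³.
d = (3.938×10^6)^(1/3) = 157.9 mm.

d = 158 mm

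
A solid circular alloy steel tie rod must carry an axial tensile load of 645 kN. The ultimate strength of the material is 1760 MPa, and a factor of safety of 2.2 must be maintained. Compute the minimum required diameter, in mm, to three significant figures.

Allowable stress σ_allow = 1760/2.2 = 800.0 MPa.
Required area A = F/σ_allow = 645000/800.0 = 806.3 mm².
A = πd²/4 → d = √(4A/π) = 32.04 mm.

d = 32.0 mm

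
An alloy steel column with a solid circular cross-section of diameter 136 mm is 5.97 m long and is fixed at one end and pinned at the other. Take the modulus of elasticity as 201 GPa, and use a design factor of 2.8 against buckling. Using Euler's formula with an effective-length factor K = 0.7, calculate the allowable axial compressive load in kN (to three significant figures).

I = πd⁴/64 = π×136⁴/64 = 1.679×10^7 mm⁴.
Effective length L_e = KL = 0.7×5.97 m = 4179 mm.
Euler critical load P_cr = π²EI/L_e² = π²×201000×1.679×10^7/4179² = 1.908×10^6 N.
P_allow = P_cr/n = 1.908×10^6/2.8 = 681300 N.

P_allow = 681 kN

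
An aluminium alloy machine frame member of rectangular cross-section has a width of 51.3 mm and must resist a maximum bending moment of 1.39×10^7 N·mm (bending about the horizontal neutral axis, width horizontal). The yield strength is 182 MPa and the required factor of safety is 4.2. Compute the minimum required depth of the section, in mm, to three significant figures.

σ_allow = 182/4.2 = 43.33 MPa.
For a rectangular section σ = 6M/(bh²), so h² = 6M/(b σ_allow) = 6×1.3900×10^7/(51.3×43.33) = 37520 mm².
h = 193.7 mm.

h = 194 mm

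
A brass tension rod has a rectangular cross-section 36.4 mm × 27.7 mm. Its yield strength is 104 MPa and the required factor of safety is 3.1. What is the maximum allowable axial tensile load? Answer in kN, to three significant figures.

σ_allow = 104/3.1 = 33.55 MPa.
A = 36.4×27.7 = 1008 mm².
F_allow = σ_allow × A = 33.55×1008 = 33830 N.

F_allow = 33.8 kN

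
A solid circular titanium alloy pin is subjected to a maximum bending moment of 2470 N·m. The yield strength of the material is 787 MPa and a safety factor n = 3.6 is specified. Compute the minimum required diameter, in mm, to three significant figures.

σ_allow = 787/3.6 = 218.6 MPa.
For a solid circular section σ = 32M/(πd³), so d³ = 32M/(π σ_allow) = 32×2470000/(π×218.6) = 115100 mm³.
d = 48.64 mm.

d = 48.6 mm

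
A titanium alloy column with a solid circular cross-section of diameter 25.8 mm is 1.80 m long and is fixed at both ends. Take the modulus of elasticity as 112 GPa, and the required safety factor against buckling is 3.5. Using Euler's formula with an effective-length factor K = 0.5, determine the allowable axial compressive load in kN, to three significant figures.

P_allow = 8.48 kN

I = πd⁴/64 = π×25.8⁴/64 = 21750 mm⁴.
Effective length L_e = KL = 0.5×1.80 m = 900.0 mm.
Euler critical load P_cr = π²EI/L_e² = π²×112000×21750/900.0² = 29680 N.
P_allow = P_cr/n = 29680/3.5 = 8480 N.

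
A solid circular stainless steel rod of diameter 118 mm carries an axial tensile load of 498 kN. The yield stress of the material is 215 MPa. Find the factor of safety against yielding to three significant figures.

n = 4.72

A = πd²/4 = 10940 mm².
σ = F/A = 498000/10940 = 45.54 MPa.
n = 215/45.54 = 4.721.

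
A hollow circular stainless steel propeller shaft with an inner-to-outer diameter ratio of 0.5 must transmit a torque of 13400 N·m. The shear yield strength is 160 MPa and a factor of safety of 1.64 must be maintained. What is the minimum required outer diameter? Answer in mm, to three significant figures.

τ_allow = 160/1.64 = 97.56 MPa.
For a hollow shaft τ = 16T/[πd_o³(1−k⁴)] with k = 0.5, so 1−k⁴ = 0.9375.
d_o³ = 16T/[π τ_allow (1−k⁴)] = 16×1.3400×10^7/(π×97.56×0.9375) = 746200 mm³.
d_o = 90.70 mm.

d_o = 90.7 mm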